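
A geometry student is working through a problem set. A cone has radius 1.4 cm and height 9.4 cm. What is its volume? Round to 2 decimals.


Shape: cone
Radius r = 1.4 cm, Height h = 9.4 cm
Formula: V = (1/3) * pi * r^2 * h
r^2 = 1.96
pi * r^2 * h = pi * 1.96 * 9.4 = 18.424 * pi
V = 18.424 * pi / 3
V = 19.29
19.29 cm^3


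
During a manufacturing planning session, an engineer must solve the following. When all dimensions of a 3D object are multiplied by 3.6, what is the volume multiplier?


Linear scale factor k = 3.6
Rule: under a linear scaling by k, volumes scale by k^3.
k^3 = 3.6 * 3.6 * 3.6
k^3 = 12.96 * 3.6
k^3 = 46.656
Volume scales by a factor of 46.656.
46.656 (dimensionless)


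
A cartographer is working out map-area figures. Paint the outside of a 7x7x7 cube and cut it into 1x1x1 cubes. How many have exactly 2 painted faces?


Large cube: 7 x 7 x 7, cut into unit cubes.
n = 7, so n - 2 = 5
Cubes with 2 painted faces lie along the edges, excluding corners.
A cube has 12 edges; each contributes (n - 2) = 5 such cubes.
Count = 12 * 5 = 60
60 unit cubes


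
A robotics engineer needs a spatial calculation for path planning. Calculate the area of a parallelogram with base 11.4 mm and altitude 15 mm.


Shape: parallelogram
Base b = 11.4 mm, Height h = 15 mm
Formula: A = b * h
A = 11.4 * 15
A = 171
171 mm^2


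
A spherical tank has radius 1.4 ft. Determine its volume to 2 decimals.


Shape: sphere
Radius r = 1.4 ft
Formula: V = (4/3) * pi * r^3
r^3 = 2.744
(4/3) * 2.744 = 3.658667
V = 3.658667 * pi
V = 11.49
11.49 ft^3


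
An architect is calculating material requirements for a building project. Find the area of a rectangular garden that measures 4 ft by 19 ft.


Shape: rectangle
Length l = 4 ft, Width w = 19 ft
Formula: A = l * w
A = 4 * 19
A = 76
76 ft^2


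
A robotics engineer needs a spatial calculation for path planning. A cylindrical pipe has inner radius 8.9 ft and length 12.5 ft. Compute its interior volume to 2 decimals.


Shape: cylinder
Radius r = 8.9 ft, Height h = 12.5 ft
Formula: V = pi * r^2 * h
r^2 = 79.21
V = pi * 79.21 * 12.5
V = 990.125 * pi
V = 3110.57
3110.57 ft^3


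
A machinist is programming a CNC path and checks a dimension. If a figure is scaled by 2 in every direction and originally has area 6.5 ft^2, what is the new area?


Linear scale factor k = 2
Original area = 6.5 ft^2
Rule: under a linear scaling by k, areas scale by k^2.
k^2 = 2^2 = 4
New area = 6.5 * 4
New area = 26
26 ft^2


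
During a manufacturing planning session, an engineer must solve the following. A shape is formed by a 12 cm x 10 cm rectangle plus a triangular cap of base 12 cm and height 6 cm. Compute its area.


Composite shape: rectangle + triangle
Rectangle area = 12 * 10 = 120
Triangle area = 0.5 * 12 * 6 = 36
Total = 120 + 36
Total = 156
156 cm^2


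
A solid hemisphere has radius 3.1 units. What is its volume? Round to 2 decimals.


Shape: hemisphere (half of a sphere)
Radius r = 3.1 units
Formula: V = (1/2) * (4/3) * pi * r^3 = (2/3) * pi * r^3
r^3 = 29.791
(2/3) * 29.791 = 19.860667
V = 19.860667 * pi
V = 62.39
62.39 units^3


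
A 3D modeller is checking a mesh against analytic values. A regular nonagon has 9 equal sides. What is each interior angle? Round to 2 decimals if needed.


Shape: regular nonagon (9 sides)
Formula: interior angle = (n - 2) * 180 / n
(n - 2) = 7
(n - 2) * 180 = 1260
angle = 1260 / 9
angle = 140
140 degrees


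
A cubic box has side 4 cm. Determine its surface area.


Shape: cube
Side s = 4 cm
A cube has 6 square faces.
Formula: SA = 6 * s^2
s^2 = 16
SA = 6 * 16
SA = 96
96 cm^2


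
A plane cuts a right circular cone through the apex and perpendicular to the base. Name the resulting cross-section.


Solid: right circular cone
Cutting plane: through the apex and perpendicular to the base
Visualize the intersection of the plane with the solid's surface.
The boundary of the cut region is a isosceles triangle.
isosceles triangle


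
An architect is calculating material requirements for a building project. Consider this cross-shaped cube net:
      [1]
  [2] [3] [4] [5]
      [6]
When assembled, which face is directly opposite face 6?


Net: cross layout. Take square 3 as the base (bottom).
Fold the four squares in the horizontal row up around 3: 2 -> left, 4 -> right, 5 wraps to the top.
Fold 1 and 6 up from 3: 1 -> back, 6 -> front.
Opposite pairs are therefore: (1, 6), (2, 4), (3, 5).
Face 6 is opposite face 1.
face 1


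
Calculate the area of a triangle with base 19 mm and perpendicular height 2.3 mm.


Shape: triangle
Base b = 19 mm, Height h = 2.3 mm
Formula: A = (1/2) * b * h
A = 0.5 * 19 * 2.3
A = 0.5 * 43.7
A = 21.85
21.85 mm^2


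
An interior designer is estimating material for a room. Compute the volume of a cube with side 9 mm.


Shape: cube
Side s = 9 mm
Formula: V = s^3
V = 9 * 9 * 9
V = 81 * 9
V = 729
729 mm^3


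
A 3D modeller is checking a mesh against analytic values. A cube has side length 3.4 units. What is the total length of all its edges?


Shape: cube
Side s = 3.4 units
A cube has 12 edges, all equal.
Formula: total edge length = 12 * s
Total = 12 * 3.4
Total = 40.8
40.8 units


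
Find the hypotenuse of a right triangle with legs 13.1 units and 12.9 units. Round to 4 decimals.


Shape: right triangle
Legs a = 13.1 units, b = 12.9 units
Formula: c = sqrt(a^2 + b^2)
a^2 = 171.61, b^2 = 166.41
a^2 + b^2 = 338.02
c = sqrt(338.02)
c = 18.3853
18.3853 units


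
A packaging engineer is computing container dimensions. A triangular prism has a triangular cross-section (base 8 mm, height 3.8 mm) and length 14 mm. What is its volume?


Shape: triangular prism
Triangle base = 8 mm, triangle height = 3.8 mm, prism length L = 14 mm
Formula: V = (1/2 * b * h_tri) * L
Cross-section area = 0.5 * 8 * 3.8 = 15.2
V = 15.2 * 14
V = 212.8
212.8 mm^3


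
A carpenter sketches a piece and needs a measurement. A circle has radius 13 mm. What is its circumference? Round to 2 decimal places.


Shape: circle
Radius r = 13 mm
Formula: C = 2 * pi * r
C = 2 * pi * 13
C = 26 * pi
C = 81.68
81.68 mm


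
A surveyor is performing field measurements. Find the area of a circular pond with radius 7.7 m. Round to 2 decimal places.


Shape: circle
Radius r = 7.7 m
Formula: A = pi * r^2
r^2 = 7.7^2 = 59.29
A = pi * 59.29
A = 186.27
186.27 m^2


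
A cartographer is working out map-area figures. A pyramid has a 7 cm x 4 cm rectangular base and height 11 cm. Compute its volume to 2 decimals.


Shape: rectangular pyramid
Base: 7 cm x 4 cm, Height h = 11 cm
Formula: V = (1/3) * base_area * h
base_area = 7 * 4 = 28
base_area * h = 28 * 11 = 308
V = 308 / 3
V = 102.67
102.67 cm^3


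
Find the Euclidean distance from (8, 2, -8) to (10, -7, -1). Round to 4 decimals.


3D distance between two points
P1 = (8, 2, -8), P2 = (10, -7, -1)
Formula: d = sqrt((x2-x1)^2 + (y2-y1)^2 + (z2-z1)^2)
dx = 10 - 8 = 2
dy = -7 - 2 = -9
dz = -1 - -8 = 7
dx^2 + dy^2 + dz^2 = 4 + 81 + 49 = 134
d = sqrt(134)
d = 11.5758
11.5758 units


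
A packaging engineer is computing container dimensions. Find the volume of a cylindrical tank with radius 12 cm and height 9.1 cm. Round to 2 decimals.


Shape: cylinder
Radius r = 12 cm, Height h = 9.1 cm
Formula: V = pi * r^2 * h
r^2 = 144
V = pi * 144 * 9.1
V = 1310.4 * pi
V = 4116.74
4116.74 cm^3


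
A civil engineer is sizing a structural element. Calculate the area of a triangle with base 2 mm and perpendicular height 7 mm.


Shape: triangle
Base b = 2 mm, Height h = 7 mm
Formula: A = (1/2) * b * h
A = 0.5 * 2 * 7
A = 0.5 * 14
A = 7
7 mm^2


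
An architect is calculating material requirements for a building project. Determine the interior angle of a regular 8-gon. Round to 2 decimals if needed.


Shape: regular octagon (8 sides)
Formula: interior angle = (n - 2) * 180 / n
(n - 2) = 6
(n - 2) * 180 = 1080
angle = 1080 / 8
angle = 135
135 degrees


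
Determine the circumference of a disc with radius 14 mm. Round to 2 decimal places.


Shape: circle
Radius r = 14 mm
Formula: C = 2 * pi * r
C = 2 * pi * 14
C = 28 * pi
C = 87.96
87.96 mm


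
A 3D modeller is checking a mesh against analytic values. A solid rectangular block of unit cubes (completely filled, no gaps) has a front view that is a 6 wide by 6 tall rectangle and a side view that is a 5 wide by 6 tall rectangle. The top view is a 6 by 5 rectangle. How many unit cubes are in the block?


Orthographic views of a solid rectangular block:
Front view 6 x 6 -> length = 6, height = 6
Side view 5 x 6 -> width = 5, height = 6 (consistent)
Top view 6 x 5 -> confirms length = 6, width = 5
The block is 6 x 5 x 6.
Total unit cubes = 6 * 5 * 6 = 180
180 unit cubes


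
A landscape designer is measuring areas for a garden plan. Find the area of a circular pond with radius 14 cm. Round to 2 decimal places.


Shape: circle
Radius r = 14 cm
Formula: A = pi * r^2
r^2 = 14^2 = 196
A = pi * 196
A = 615.75
615.75 cm^2


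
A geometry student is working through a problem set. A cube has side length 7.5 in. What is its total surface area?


Shape: cube
Side s = 7.5 in
A cube has 6 square faces.
Formula: SA = 6 * s^2
s^2 = 56.25
SA = 6 * 56.25
SA = 337.5
337.5 in^2


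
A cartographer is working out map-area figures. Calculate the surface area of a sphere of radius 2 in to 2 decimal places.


Shape: sphere
Radius r = 2 in
Formula: SA = 4 * pi * r^2
r^2 = 4
SA = 4 * pi * 4
SA = 16 * pi
SA = 50.27
50.27 in^2


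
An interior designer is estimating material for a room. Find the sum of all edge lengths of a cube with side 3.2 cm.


Shape: cube
Side s = 3.2 cm
A cube has 12 edges, all equal.
Formula: total edge length = 12 * s
Total = 12 * 3.2
Total = 38.4
38.4 cm


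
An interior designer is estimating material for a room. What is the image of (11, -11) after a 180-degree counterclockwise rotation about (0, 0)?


Transformation: rotation about the origin
Original point: (11, -11)
Rule for 180 deg: (x, y) -> (-x, -y)
Apply: (11, -11) -> (-11, 11)
(-11, 11)


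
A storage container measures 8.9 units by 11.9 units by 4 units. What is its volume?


Shape: rectangular prism
l = 8.9 units, w = 11.9 units, h = 4 units
Formula: V = l * w * h
V = 8.9 * 11.9 * 4
V = 105.91 * 4
V = 423.64
423.64 units^3


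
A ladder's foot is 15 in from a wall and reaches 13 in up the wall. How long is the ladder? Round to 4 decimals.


Shape: right triangle
Legs a = 15 in, b = 13 in
Formula: c = sqrt(a^2 + b^2)
a^2 = 225, b^2 = 169
a^2 + b^2 = 394
c = sqrt(394)
c = 19.8494
19.8494 in


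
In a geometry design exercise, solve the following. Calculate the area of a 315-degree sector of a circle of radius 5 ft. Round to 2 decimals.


Shape: circular sector
Radius r = 5 ft, Angle = 315 degrees
Formula: A = (angle/360) * pi * r^2
r^2 = 25
Fraction of circle = 315/360
A = (315/360) * pi * 25
A = 21.875 * pi
A = 68.72
68.72 ft^2


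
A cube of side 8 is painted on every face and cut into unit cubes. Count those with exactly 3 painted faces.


Large cube: 8 x 8 x 8, cut into unit cubes.
Cubes with 3 painted faces are at the corners. A cube always has 8 corners.
Count = 8
8 unit cubes


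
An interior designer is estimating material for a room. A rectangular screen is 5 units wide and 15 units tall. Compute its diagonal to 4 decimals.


Shape: rectangle (diagonal via Pythagoras)
Sides: 5 units and 15 units
Formula: d = sqrt(l^2 + w^2)
l^2 = 25, w^2 = 225
l^2 + w^2 = 250
d = sqrt(250)
d = 15.8114
15.8114 units


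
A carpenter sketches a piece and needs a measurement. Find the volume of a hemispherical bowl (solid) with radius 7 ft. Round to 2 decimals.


Shape: hemisphere (half of a sphere)
Radius r = 7 ft
Formula: V = (1/2) * (4/3) * pi * r^3 = (2/3) * pi * r^3
r^3 = 343
(2/3) * 343 = 228.666667
V = 228.666667 * pi
V = 718.38
718.38 ft^3


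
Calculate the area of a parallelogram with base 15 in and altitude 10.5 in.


Shape: parallelogram
Base b = 15 in, Height h = 10.5 in
Formula: A = b * h
A = 15 * 10.5
A = 157.5
157.5 in^2


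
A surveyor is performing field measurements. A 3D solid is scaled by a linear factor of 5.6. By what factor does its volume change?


Linear scale factor k = 5.6
Rule: under a linear scaling by k, volumes scale by k^3.
k^3 = 5.6 * 5.6 * 5.6
k^3 = 31.36 * 5.6
k^3 = 175.616
Volume scales by a factor of 175.616.
175.616 (dimensionless)


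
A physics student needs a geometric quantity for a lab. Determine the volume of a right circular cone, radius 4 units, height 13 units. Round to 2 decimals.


Shape: cone
Radius r = 4 units, Height h = 13 units
Formula: V = (1/3) * pi * r^2 * h
r^2 = 16
pi * r^2 * h = pi * 16 * 13 = 208 * pi
V = 208 * pi / 3
V = 217.82
217.82 units^3


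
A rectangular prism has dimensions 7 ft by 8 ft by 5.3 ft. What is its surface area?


Shape: rectangular prism
l = 7 ft, w = 8 ft, h = 5.3 ft
Formula: SA = 2(lw + lh + wh)
lw = 56, lh = 37.1, wh = 42.4
lw + lh + wh = 135.5
SA = 2 * 135.5
SA = 271
271 ft^2


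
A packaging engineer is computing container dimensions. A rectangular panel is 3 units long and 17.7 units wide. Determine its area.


Shape: rectangle
Length l = 3 units, Width w = 17.7 units
Formula: A = l * w
A = 3 * 17.7
A = 53.1
53.1 units^2


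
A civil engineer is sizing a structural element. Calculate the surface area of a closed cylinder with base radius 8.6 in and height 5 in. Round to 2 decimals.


Shape: closed cylinder
Radius r = 8.6 in, Height h = 5 in
Formula: SA = 2*pi*r^2 + 2*pi*r*h = 2*pi*r*(r + h)
r + h = 13.6
2 * r * (r + h) = 2 * 8.6 * 13.6 = 233.92
SA = 233.92 * pi
SA = 734.88
734.88 in^2


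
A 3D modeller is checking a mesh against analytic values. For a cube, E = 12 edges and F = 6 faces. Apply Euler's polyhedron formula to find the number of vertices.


Polyhedron: cube
Euler's formula for convex polyhedra: V - E + F = 2
Given: E = 12 edges and F = 6 faces
Solve for V:
V = 2 + E - F = 2 + 12 - 6 = 8
8 vertices


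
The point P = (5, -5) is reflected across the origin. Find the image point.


Transformation: reflection
Original point: (5, -5)
Rule for reflection through the origin: (x, y) -> (-x, -y)
Apply: (5, -5) -> (-5, 5)
(-5, 5)


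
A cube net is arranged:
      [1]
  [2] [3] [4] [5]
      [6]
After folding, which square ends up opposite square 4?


Net: cross layout. Take square 3 as the base (bottom).
Fold the four squares in the horizontal row up around 3: 2 -> left, 4 -> right, 5 wraps to the top.
Fold 1 and 6 up from 3: 1 -> back, 6 -> front.
Opposite pairs are therefore: (1, 6), (2, 4), (3, 5).
Face 4 is opposite face 2.
face 2


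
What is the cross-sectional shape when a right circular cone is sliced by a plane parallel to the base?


Solid: right circular cone
Cutting plane: parallel to the base
Visualize the intersection of the plane with the solid's surface.
The boundary of the cut region is a circle.
circle


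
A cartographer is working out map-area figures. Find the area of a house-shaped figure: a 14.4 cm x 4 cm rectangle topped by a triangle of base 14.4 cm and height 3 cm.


Composite shape: rectangle + triangle
Rectangle area = 14.4 * 4 = 57.6
Triangle area = 0.5 * 14.4 * 3 = 21.6
Total = 57.6 + 21.6
Total = 79.2
79.2 cm^2


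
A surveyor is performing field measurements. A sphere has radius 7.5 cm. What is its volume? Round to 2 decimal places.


Shape: sphere
Radius r = 7.5 cm
Formula: V = (4/3) * pi * r^3
r^3 = 421.875
(4/3) * 421.875 = 562.5
V = 562.5 * pi
V = 1767.15
1767.15 cm^3


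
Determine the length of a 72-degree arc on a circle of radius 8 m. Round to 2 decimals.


Shape: circular arc
Radius r = 8 m, Angle = 72 degrees
Formula: L = (angle/360) * 2 * pi * r
2 * pi * r = 16 * pi
L = (72/360) * 16 * pi
L = 3.2 * pi
L = 10.05
10.05 m


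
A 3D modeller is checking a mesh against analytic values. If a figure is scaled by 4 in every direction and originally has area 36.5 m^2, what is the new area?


Linear scale factor k = 4
Original area = 36.5 m^2
Rule: under a linear scaling by k, areas scale by k^2.
k^2 = 4^2 = 16
New area = 36.5 * 16
New area = 584
584 m^2


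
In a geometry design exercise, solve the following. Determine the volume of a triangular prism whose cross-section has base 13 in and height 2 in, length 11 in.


Shape: triangular prism
Triangle base = 13 in, triangle height = 2 in, prism length L = 11 in
Formula: V = (1/2 * b * h_tri) * L
Cross-section area = 0.5 * 13 * 2 = 13
V = 13 * 11
V = 143
143 in^3


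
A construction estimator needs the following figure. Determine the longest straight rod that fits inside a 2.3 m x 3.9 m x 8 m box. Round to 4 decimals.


Shape: rectangular box (space diagonal)
l = 2.3 m, w = 3.9 m, h = 8 m
Visualize: the diagonal of the base, then a right triangle with that diagonal and the height.
Formula: d = sqrt(l^2 + w^2 + h^2)
l^2 + w^2 + h^2 = 5.29 + 15.21 + 64 = 84.5
d = sqrt(84.5)
d = 9.1924
9.1924 m


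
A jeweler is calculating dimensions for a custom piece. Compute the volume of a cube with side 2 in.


Shape: cube
Side s = 2 in
Formula: V = s^3
V = 2 * 2 * 2
V = 4 * 2
V = 8
8 in^3


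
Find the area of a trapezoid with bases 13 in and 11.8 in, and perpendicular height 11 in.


Shape: trapezoid
Parallel sides a = 13 in, b = 11.8 in; Height h = 11 in
Formula: A = (a + b) * h / 2
a + b = 13 + 11.8 = 24.8
A = 24.8 * 11 / 2
A = 272.8 / 2
A = 136.4
136.4 in^2


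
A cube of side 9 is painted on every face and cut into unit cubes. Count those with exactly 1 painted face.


Large cube: 9 x 9 x 9, cut into unit cubes.
n = 9, so n - 2 = 7
Cubes with 1 painted face lie in the interior of each face.
A cube has 6 faces; each contributes (n - 2)^2 = 49 such cubes.
Count = 6 * 49 = 294
294 unit cubes


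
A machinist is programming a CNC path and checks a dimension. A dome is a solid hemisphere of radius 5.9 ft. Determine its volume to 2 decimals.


Shape: hemisphere (half of a sphere)
Radius r = 5.9 ft
Formula: V = (1/2) * (4/3) * pi * r^3 = (2/3) * pi * r^3
r^3 = 205.379
(2/3) * 205.379 = 136.919333
V = 136.919333 * pi
V = 430.14
430.14 ft^3


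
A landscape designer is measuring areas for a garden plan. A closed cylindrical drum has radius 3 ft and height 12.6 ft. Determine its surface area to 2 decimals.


Shape: closed cylinder
Radius r = 3 ft, Height h = 12.6 ft
Formula: SA = 2*pi*r^2 + 2*pi*r*h = 2*pi*r*(r + h)
r + h = 15.6
2 * r * (r + h) = 2 * 3 * 15.6 = 93.6
SA = 93.6 * pi
SA = 294.05
294.05 ft^2


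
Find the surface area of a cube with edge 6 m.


Shape: cube
Side s = 6 m
A cube has 6 square faces.
Formula: SA = 6 * s^2
s^2 = 36
SA = 6 * 36
SA = 216
216 m^2


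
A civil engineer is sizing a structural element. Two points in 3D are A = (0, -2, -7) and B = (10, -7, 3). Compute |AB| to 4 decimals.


3D distance between two points
P1 = (0, -2, -7), P2 = (10, -7, 3)
Formula: d = sqrt((x2-x1)^2 + (y2-y1)^2 + (z2-z1)^2)
dx = 10 - 0 = 10
dy = -7 - -2 = -5
dz = 3 - -7 = 10
dx^2 + dy^2 + dz^2 = 100 + 25 + 100 = 225
d = sqrt(225)
d = 15.0
15 units


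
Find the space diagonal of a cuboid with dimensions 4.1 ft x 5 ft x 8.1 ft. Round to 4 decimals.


Shape: rectangular box (space diagonal)
l = 4.1 ft, w = 5 ft, h = 8.1 ft
Visualize: the diagonal of the base, then a right triangle with that diagonal and the height.
Formula: d = sqrt(l^2 + w^2 + h^2)
l^2 + w^2 + h^2 = 16.81 + 25 + 65.61 = 107.42
d = sqrt(107.42)
d = 10.3644
10.3644 ft


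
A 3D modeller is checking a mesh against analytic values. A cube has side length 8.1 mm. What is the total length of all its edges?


Shape: cube
Side s = 8.1 mm
A cube has 12 edges, all equal.
Formula: total edge length = 12 * s
Total = 12 * 8.1
Total = 97.2
97.2 mm


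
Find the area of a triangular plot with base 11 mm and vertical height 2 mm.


Shape: triangle
Base b = 11 mm, Height h = 2 mm
Formula: A = (1/2) * b * h
A = 0.5 * 11 * 2
A = 0.5 * 22
A = 11
11 mm^2


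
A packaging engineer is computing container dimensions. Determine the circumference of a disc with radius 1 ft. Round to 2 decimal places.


Shape: circle
Radius r = 1 ft
Formula: C = 2 * pi * r
C = 2 * pi * 1
C = 2 * pi
C = 6.28
6.28 ft


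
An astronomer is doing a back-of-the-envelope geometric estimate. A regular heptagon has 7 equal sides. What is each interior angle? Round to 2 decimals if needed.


Shape: regular heptagon (7 sides)
Formula: interior angle = (n - 2) * 180 / n
(n - 2) = 5
(n - 2) * 180 = 900
angle = 900 / 7
angle = 128.57
128.57 degrees


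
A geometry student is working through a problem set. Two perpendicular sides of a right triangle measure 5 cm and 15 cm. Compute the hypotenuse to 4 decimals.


Shape: right triangle
Legs a = 5 cm, b = 15 cm
Formula: c = sqrt(a^2 + b^2)
a^2 = 25, b^2 = 225
a^2 + b^2 = 250
c = sqrt(250)
c = 15.8114
15.8114 cm


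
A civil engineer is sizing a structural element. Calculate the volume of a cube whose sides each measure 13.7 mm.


Shape: cube
Side s = 13.7 mm
Formula: V = s^3
V = 13.7 * 13.7 * 13.7
V = 187.69 * 13.7
V = 2571.353
2571.353 mm^3


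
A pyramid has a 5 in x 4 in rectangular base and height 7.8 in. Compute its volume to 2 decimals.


Shape: rectangular pyramid
Base: 5 in x 4 in, Height h = 7.8 in
Formula: V = (1/3) * base_area * h
base_area = 5 * 4 = 20
base_area * h = 20 * 7.8 = 156
V = 156 / 3
V = 52
52 in^3


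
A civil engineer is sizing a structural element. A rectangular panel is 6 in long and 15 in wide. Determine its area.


Shape: rectangle
Length l = 6 in, Width w = 15 in
Formula: A = l * w
A = 6 * 15
A = 90
90 in^2


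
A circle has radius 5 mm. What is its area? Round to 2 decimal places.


Shape: circle
Radius r = 5 mm
Formula: A = pi * r^2
r^2 = 5^2 = 25
A = pi * 25
A = 78.54
78.54 mm^2


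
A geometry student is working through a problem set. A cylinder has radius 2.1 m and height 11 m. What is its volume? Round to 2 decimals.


Shape: cylinder
Radius r = 2.1 m, Height h = 11 m
Formula: V = pi * r^2 * h
r^2 = 4.41
V = pi * 4.41 * 11
V = 48.51 * pi
V = 152.4
152.4 m^3


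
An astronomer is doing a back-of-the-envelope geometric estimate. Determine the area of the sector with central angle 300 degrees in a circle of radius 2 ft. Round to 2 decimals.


Shape: circular sector
Radius r = 2 ft, Angle = 300 degrees
Formula: A = (angle/360) * pi * r^2
r^2 = 4
Fraction of circle = 300/360
A = (300/360) * pi * 4
A = 3.333333 * pi
A = 10.47
10.47 ft^2


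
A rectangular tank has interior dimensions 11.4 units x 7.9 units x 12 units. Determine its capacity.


Shape: rectangular prism
l = 11.4 units, w = 7.9 units, h = 12 units
Formula: V = l * w * h
V = 11.4 * 7.9 * 12
V = 90.06 * 12
V = 1080.72
1080.72 units^3


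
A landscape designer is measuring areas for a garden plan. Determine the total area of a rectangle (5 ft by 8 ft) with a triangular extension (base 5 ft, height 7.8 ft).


Composite shape: rectangle + triangle
Rectangle area = 5 * 8 = 40
Triangle area = 0.5 * 5 * 7.8 = 19.5
Total = 40 + 19.5
Total = 59.5
59.5 ft^2


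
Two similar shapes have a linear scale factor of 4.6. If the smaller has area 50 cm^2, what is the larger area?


Linear scale factor k = 4.6
Original area = 50 cm^2
Rule: under a linear scaling by k, areas scale by k^2.
k^2 = 4.6^2 = 21.16
New area = 50 * 21.16
New area = 1058
1058 cm^2


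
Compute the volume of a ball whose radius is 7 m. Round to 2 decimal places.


Shape: sphere
Radius r = 7 m
Formula: V = (4/3) * pi * r^3
r^3 = 343
(4/3) * 343 = 457.333333
V = 457.333333 * pi
V = 1436.76
1436.76 m^3


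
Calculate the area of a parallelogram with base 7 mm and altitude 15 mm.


Shape: parallelogram
Base b = 7 mm, Height h = 15 mm
Formula: A = b * h
A = 7 * 15
A = 105
105 mm^2


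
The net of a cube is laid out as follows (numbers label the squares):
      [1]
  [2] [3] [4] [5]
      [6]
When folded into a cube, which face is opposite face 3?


Net: cross layout. Take square 3 as the base (bottom).
Fold the four squares in the horizontal row up around 3: 2 -> left, 4 -> right, 5 wraps to the top.
Fold 1 and 6 up from 3: 1 -> back, 6 -> front.
Opposite pairs are therefore: (1, 6), (2, 4), (3, 5).
Face 3 is opposite face 5.
face 5


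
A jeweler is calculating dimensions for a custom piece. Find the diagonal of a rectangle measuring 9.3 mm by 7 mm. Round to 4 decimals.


Shape: rectangle (diagonal via Pythagoras)
Sides: 9.3 mm and 7 mm
Formula: d = sqrt(l^2 + w^2)
l^2 = 86.49, w^2 = 49
l^2 + w^2 = 135.49
d = sqrt(135.49)
d = 11.64
11.64 mm


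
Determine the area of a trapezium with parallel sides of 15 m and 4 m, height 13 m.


Shape: trapezoid
Parallel sides a = 15 m, b = 4 m; Height h = 13 m
Formula: A = (a + b) * h / 2
a + b = 15 + 4 = 19
A = 19 * 13 / 2
A = 247 / 2
A = 123.5
123.5 m^2


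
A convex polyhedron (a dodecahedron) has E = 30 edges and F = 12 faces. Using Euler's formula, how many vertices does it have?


Polyhedron: dodecahedron
Euler's formula for convex polyhedra: V - E + F = 2
Given: E = 30 edges and F = 12 faces
Solve for V:
V = 2 + E - F = 2 + 30 - 12 = 20
20 vertices


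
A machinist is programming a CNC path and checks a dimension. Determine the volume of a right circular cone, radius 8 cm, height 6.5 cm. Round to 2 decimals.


Shape: cone
Radius r = 8 cm, Height h = 6.5 cm
Formula: V = (1/3) * pi * r^2 * h
r^2 = 64
pi * r^2 * h = pi * 64 * 6.5 = 416 * pi
V = 416 * pi / 3
V = 435.63
435.63 cm^3


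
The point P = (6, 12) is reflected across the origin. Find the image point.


Transformation: reflection
Original point: (6, 12)
Rule for reflection through the origin: (x, y) -> (-x, -y)
Apply: (6, 12) -> (-6, -12)
(-6, -12)


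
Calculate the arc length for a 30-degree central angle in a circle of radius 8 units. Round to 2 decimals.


Shape: circular arc
Radius r = 8 units, Angle = 30 degrees
Formula: L = (angle/360) * 2 * pi * r
2 * pi * r = 16 * pi
L = (30/360) * 16 * pi
L = 1.333333 * pi
L = 4.19
4.19 units


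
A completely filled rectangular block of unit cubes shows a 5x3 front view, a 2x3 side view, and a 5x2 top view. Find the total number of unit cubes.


Orthographic views of a solid rectangular block:
Front view 5 x 3 -> length = 5, height = 3
Side view 2 x 3 -> width = 2, height = 3 (consistent)
Top view 5 x 2 -> confirms length = 5, width = 2
The block is 5 x 2 x 3.
Total unit cubes = 5 * 2 * 3 = 30
30 unit cubes


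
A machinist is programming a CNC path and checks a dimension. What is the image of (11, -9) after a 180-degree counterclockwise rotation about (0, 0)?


Transformation: rotation about the origin
Original point: (11, -9)
Rule for 180 deg: (x, y) -> (-x, -y)
Apply: (11, -9) -> (-11, 9)
(-11, 9)


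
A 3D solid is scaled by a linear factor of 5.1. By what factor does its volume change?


Linear scale factor k = 5.1
Rule: under a linear scaling by k, volumes scale by k^3.
k^3 = 5.1 * 5.1 * 5.1
k^3 = 26.01 * 5.1
k^3 = 132.651
Volume scales by a factor of 132.651.
132.651 (dimensionless)


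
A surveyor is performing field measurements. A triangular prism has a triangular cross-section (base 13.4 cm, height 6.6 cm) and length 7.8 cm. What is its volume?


Shape: triangular prism
Triangle base = 13.4 cm, triangle height = 6.6 cm, prism length L = 7.8 cm
Formula: V = (1/2 * b * h_tri) * L
Cross-section area = 0.5 * 13.4 * 6.6 = 44.22
V = 44.22 * 7.8
V = 344.916
344.916 cm^3


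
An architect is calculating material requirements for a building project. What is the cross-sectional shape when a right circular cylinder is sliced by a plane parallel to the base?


Solid: right circular cylinder
Cutting plane: parallel to the base
Visualize the intersection of the plane with the solid's surface.
The boundary of the cut region is a circle.
circle


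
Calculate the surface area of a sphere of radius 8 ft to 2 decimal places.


Shape: sphere
Radius r = 8 ft
Formula: SA = 4 * pi * r^2
r^2 = 64
SA = 4 * pi * 64
SA = 256 * pi
SA = 804.25
804.25 ft^2


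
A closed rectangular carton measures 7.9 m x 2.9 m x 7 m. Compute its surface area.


Shape: rectangular prism
l = 7.9 m, w = 2.9 m, h = 7 m
Formula: SA = 2(lw + lh + wh)
lw = 22.91, lh = 55.3, wh = 20.3
lw + lh + wh = 98.51
SA = 2 * 98.51
SA = 197.02
197.02 m^2


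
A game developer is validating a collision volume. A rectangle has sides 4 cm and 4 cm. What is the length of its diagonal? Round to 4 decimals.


Shape: rectangle (diagonal via Pythagoras)
Sides: 4 cm and 4 cm
Formula: d = sqrt(l^2 + w^2)
l^2 = 16, w^2 = 16
l^2 + w^2 = 32
d = sqrt(32)
d = 5.6569
5.6569 cm


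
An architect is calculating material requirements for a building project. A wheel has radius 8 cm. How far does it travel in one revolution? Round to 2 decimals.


Shape: circle
Radius r = 8 cm
Formula: C = 2 * pi * r
C = 2 * pi * 8
C = 16 * pi
C = 50.27
50.27 cm


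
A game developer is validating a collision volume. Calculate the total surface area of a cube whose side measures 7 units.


Shape: cube
Side s = 7 units
A cube has 6 square faces.
Formula: SA = 6 * s^2
s^2 = 49
SA = 6 * 49
SA = 294
294 units^2


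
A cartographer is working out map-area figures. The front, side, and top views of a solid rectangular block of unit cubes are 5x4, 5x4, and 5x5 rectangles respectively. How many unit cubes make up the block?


Orthographic views of a solid rectangular block:
Front view 5 x 4 -> length = 5, height = 4
Side view 5 x 4 -> width = 5, height = 4 (consistent)
Top view 5 x 5 -> confirms length = 5, width = 5
The block is 5 x 5 x 4.
Total unit cubes = 5 * 5 * 4 = 100
100 unit cubes


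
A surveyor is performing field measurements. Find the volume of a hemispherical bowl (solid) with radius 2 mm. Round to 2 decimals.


Shape: hemisphere (half of a sphere)
Radius r = 2 mm
Formula: V = (1/2) * (4/3) * pi * r^3 = (2/3) * pi * r^3
r^3 = 8
(2/3) * 8 = 5.333333
V = 5.333333 * pi
V = 16.76
16.76 mm^3


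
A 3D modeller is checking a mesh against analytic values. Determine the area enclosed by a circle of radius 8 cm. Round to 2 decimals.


Shape: circle
Radius r = 8 cm
Formula: A = pi * r^2
r^2 = 8^2 = 64
A = pi * 64
A = 201.06
201.06 cm^2


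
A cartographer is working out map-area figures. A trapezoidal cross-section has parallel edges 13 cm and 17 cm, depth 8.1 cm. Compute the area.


Shape: trapezoid
Parallel sides a = 13 cm, b = 17 cm; Height h = 8.1 cm
Formula: A = (a + b) * h / 2
a + b = 13 + 17 = 30
A = 30 * 8.1 / 2
A = 243 / 2
A = 121.5
121.5 cm^2


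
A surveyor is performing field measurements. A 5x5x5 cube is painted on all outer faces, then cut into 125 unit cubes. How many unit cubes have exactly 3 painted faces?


Large cube: 5 x 5 x 5, cut into unit cubes.
Cubes with 3 painted faces are at the corners. A cube always has 8 corners.
Count = 8
8 unit cubes


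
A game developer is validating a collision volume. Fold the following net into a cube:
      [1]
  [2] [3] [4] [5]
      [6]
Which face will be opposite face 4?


Net: cross layout. Take square 3 as the base (bottom).
Fold the four squares in the horizontal row up around 3: 2 -> left, 4 -> right, 5 wraps to the top.
Fold 1 and 6 up from 3: 1 -> back, 6 -> front.
Opposite pairs are therefore: (1, 6), (2, 4), (3, 5).
Face 4 is opposite face 2.
face 2


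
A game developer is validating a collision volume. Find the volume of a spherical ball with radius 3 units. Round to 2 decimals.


Shape: sphere
Radius r = 3 units
Formula: V = (4/3) * pi * r^3
r^3 = 27
(4/3) * 27 = 36
V = 36 * pi
V = 113.1
113.1 units^3


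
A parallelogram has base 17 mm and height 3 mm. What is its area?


Shape: parallelogram
Base b = 17 mm, Height h = 3 mm
Formula: A = b * h
A = 17 * 3
A = 51
51 mm^2


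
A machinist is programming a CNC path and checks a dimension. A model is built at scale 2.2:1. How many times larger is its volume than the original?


Linear scale factor k = 2.2
Rule: under a linear scaling by k, volumes scale by k^3.
k^3 = 2.2 * 2.2 * 2.2
k^3 = 4.84 * 2.2
k^3 = 10.648
Volume scales by a factor of 10.648.
10.648 (dimensionless)


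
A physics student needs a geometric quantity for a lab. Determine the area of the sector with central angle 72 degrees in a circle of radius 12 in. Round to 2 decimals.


Shape: circular sector
Radius r = 12 in, Angle = 72 degrees
Formula: A = (angle/360) * pi * r^2
r^2 = 144
Fraction of circle = 72/360
A = (72/360) * pi * 144
A = 28.8 * pi
A = 90.48
90.48 in^2


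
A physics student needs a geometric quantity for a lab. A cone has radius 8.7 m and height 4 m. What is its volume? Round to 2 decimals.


Shape: cone
Radius r = 8.7 m, Height h = 4 m
Formula: V = (1/3) * pi * r^2 * h
r^2 = 75.69
pi * r^2 * h = pi * 75.69 * 4 = 302.76 * pi
V = 302.76 * pi / 3
V = 317.05
317.05 m^3


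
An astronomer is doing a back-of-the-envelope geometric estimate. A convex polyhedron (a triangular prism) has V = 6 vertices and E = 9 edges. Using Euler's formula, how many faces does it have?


Polyhedron: triangular prism
Euler's formula for convex polyhedra: V - E + F = 2
Given: V = 6 vertices and E = 9 edges
Solve for F:
F = 2 + E - V = 2 + 9 - 6 = 5
5 faces


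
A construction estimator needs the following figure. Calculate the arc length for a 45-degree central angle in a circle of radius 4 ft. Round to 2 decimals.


Shape: circular arc
Radius r = 4 ft, Angle = 45 degrees
Formula: L = (angle/360) * 2 * pi * r
2 * pi * r = 8 * pi
L = (45/360) * 8 * pi
L = 1 * pi
L = 3.14
3.14 ft


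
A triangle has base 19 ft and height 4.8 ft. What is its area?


Shape: triangle
Base b = 19 ft, Height h = 4.8 ft
Formula: A = (1/2) * b * h
A = 0.5 * 19 * 4.8
A = 0.5 * 91.2
A = 45.6
45.6 ft^2


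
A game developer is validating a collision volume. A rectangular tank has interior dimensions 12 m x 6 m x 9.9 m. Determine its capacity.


Shape: rectangular prism
l = 12 m, w = 6 m, h = 9.9 m
Formula: V = l * w * h
V = 12 * 6 * 9.9
V = 72 * 9.9
V = 712.8
712.8 m^3


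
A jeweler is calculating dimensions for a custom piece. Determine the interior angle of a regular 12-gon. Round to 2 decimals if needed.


Shape: regular dodecagon (12 sides)
Formula: interior angle = (n - 2) * 180 / n
(n - 2) = 10
(n - 2) * 180 = 1800
angle = 1800 / 12
angle = 150
150 degrees


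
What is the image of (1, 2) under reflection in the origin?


Transformation: reflection
Original point: (1, 2)
Rule for reflection through the origin: (x, y) -> (-x, -y)
Apply: (1, 2) -> (-1, -2)
(-1, -2)


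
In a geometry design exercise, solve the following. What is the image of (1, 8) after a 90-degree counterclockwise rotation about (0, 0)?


Transformation: rotation about the origin
Original point: (1, 8)
Rule for 90 deg counterclockwise: (x, y) -> (-y, x)
Apply: (1, 8) -> (-8, 1)
(-8, 1)


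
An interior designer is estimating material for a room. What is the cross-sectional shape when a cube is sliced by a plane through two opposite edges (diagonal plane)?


Solid: cube
Cutting plane: through two opposite edges (diagonal plane)
Visualize the intersection of the plane with the solid's surface.
The boundary of the cut region is a rectangle.
rectangle


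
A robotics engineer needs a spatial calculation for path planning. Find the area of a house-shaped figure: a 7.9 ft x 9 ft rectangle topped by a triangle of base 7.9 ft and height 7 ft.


Composite shape: rectangle + triangle
Rectangle area = 7.9 * 9 = 71.1
Triangle area = 0.5 * 7.9 * 7 = 27.65
Total = 71.1 + 27.65
Total = 98.75
98.75 ft^2


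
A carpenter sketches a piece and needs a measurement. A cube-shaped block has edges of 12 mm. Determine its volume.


Shape: cube
Side s = 12 mm
Formula: V = s^3
V = 12 * 12 * 12
V = 144 * 12
V = 1728
1728 mm^3


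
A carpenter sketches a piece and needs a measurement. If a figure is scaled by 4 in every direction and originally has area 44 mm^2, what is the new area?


Linear scale factor k = 4
Original area = 44 mm^2
Rule: under a linear scaling by k, areas scale by k^2.
k^2 = 4^2 = 16
New area = 44 * 16
New area = 704
704 mm^2


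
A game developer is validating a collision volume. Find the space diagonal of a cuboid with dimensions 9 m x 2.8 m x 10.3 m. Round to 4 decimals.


Shape: rectangular box (space diagonal)
l = 9 m, w = 2.8 m, h = 10.3 m
Visualize: the diagonal of the base, then a right triangle with that diagonal and the height.
Formula: d = sqrt(l^2 + w^2 + h^2)
l^2 + w^2 + h^2 = 81 + 7.84 + 106.09 = 194.93
d = sqrt(194.93)
d = 13.9617
13.9617 m


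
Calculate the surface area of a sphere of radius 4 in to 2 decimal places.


Shape: sphere
Radius r = 4 in
Formula: SA = 4 * pi * r^2
r^2 = 16
SA = 4 * pi * 16
SA = 64 * pi
SA = 201.06
201.06 in^2


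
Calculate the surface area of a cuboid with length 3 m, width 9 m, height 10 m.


Shape: rectangular prism
l = 3 m, w = 9 m, h = 10 m
Formula: SA = 2(lw + lh + wh)
lw = 27, lh = 30, wh = 90
lw + lh + wh = 147
SA = 2 * 147
SA = 294
294 m^2


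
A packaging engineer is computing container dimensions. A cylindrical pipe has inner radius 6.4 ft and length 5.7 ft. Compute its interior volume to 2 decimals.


Shape: cylinder
Radius r = 6.4 ft, Height h = 5.7 ft
Formula: V = pi * r^2 * h
r^2 = 40.96
V = pi * 40.96 * 5.7
V = 233.472 * pi
V = 733.47
733.47 ft^3


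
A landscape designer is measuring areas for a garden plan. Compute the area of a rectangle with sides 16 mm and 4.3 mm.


Shape: rectangle
Length l = 16 mm, Width w = 4.3 mm
Formula: A = l * w
A = 16 * 4.3
A = 68.8
68.8 mm^2


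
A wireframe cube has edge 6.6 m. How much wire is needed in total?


Shape: cube
Side s = 6.6 m
A cube has 12 edges, all equal.
Formula: total edge length = 12 * s
Total = 12 * 6.6
Total = 79.2
79.2 m


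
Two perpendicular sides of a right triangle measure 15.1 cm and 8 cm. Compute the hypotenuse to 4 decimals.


Shape: right triangle
Legs a = 15.1 cm, b = 8 cm
Formula: c = sqrt(a^2 + b^2)
a^2 = 228.01, b^2 = 64
a^2 + b^2 = 292.01
c = sqrt(292.01)
c = 17.0883
17.0883 cm


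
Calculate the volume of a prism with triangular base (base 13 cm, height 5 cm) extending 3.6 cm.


Shape: triangular prism
Triangle base = 13 cm, triangle height = 5 cm, prism length L = 3.6 cm
Formula: V = (1/2 * b * h_tri) * L
Cross-section area = 0.5 * 13 * 5 = 32.5
V = 32.5 * 3.6
V = 117
117 cm^3


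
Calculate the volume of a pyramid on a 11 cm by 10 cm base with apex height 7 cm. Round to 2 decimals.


Shape: rectangular pyramid
Base: 11 cm x 10 cm, Height h = 7 cm
Formula: V = (1/3) * base_area * h
base_area = 11 * 10 = 110
base_area * h = 110 * 7 = 770
V = 770 / 3
V = 256.67
256.67 cm^3


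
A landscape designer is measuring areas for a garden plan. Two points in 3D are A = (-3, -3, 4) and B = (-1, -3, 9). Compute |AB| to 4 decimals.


3D distance between two points
P1 = (-3, -3, 4), P2 = (-1, -3, 9)
Formula: d = sqrt((x2-x1)^2 + (y2-y1)^2 + (z2-z1)^2)
dx = -1 - -3 = 2
dy = -3 - -3 = 0
dz = 9 - 4 = 5
dx^2 + dy^2 + dz^2 = 4 + 0 + 25 = 29
d = sqrt(29)
d = 5.3852
5.3852 units


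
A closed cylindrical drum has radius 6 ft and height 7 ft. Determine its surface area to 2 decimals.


Shape: closed cylinder
Radius r = 6 ft, Height h = 7 ft
Formula: SA = 2*pi*r^2 + 2*pi*r*h = 2*pi*r*(r + h)
r + h = 13
2 * r * (r + h) = 2 * 6 * 13 = 156
SA = 156 * pi
SA = 490.09
490.09 ft^2


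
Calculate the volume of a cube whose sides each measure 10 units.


Shape: cube
Side s = 10 units
Formula: V = s^3
V = 10 * 10 * 10
V = 100 * 10
V = 1000
1000 units^3


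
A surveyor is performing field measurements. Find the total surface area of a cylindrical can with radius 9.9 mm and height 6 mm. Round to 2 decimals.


Shape: closed cylinder
Radius r = 9.9 mm, Height h = 6 mm
Formula: SA = 2*pi*r^2 + 2*pi*r*h = 2*pi*r*(r + h)
r + h = 15.9
2 * r * (r + h) = 2 * 9.9 * 15.9 = 314.82
SA = 314.82 * pi
SA = 989.04
989.04 mm^2
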